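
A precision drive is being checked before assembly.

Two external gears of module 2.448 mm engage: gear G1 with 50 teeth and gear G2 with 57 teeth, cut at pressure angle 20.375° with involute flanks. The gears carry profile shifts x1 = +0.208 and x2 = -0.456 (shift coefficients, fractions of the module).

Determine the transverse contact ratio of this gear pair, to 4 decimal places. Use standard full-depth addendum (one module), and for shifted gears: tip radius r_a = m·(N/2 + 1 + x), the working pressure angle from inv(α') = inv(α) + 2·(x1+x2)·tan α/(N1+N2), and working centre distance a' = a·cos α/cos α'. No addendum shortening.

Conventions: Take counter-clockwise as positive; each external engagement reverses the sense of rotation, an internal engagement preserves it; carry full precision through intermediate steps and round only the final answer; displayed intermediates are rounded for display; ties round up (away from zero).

single-mesh involute tooth geometry (50T engaging 57T at module 2.448)
base radii: r_b1 = 57.370960, r_b2 = 65.402895
tip radii: r_a1 = 64.157184, r_a2 = 71.099712
inv(α') = inv(20.375°) + 2·(+0.208-0.456)·tan α/(50+57) = 0.01406760  ⇒  α' = 19.63074°
a' = a·cos α / cos α' = 130.9680·cos 20.375°/cos 19.63074° = 130.350156
action lengths: √(r_a1²−r_b1²) = 28.717889, √(r_a2²−r_b2²) = 27.886025
base pitch p_b = π·m·cos α = 7.209448
CR = (28.717889 + 27.886025 − 130.350156·sin 19.63074°)/7.209448 = 1.777094
contact ratio ≈ 1.7771

1.7771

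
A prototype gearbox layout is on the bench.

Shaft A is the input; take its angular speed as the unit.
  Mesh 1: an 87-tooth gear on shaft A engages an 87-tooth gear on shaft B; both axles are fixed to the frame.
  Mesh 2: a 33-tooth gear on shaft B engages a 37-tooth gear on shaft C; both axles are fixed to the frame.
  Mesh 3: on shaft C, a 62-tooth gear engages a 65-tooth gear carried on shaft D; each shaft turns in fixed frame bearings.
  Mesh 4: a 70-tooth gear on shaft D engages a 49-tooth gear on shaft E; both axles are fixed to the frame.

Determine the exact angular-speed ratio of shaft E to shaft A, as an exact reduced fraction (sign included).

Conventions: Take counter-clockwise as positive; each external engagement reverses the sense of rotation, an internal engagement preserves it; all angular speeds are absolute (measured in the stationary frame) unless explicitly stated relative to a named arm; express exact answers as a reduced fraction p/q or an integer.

class = fixed-axis compound train [4 meshes; 4 ratios multiply, 4 sense flips]
mesh 1 [87T→87T]: running ratio 1, sense −
mesh 2 [33T→37T]: running ratio 33/37, sense +
mesh 3 [62T→65T]: running ratio 2046/2405, sense −
mesh 4 [70T→49T]: running ratio 4092/3367, sense +
ω_out/ω_in = 4092/3367

4092/3367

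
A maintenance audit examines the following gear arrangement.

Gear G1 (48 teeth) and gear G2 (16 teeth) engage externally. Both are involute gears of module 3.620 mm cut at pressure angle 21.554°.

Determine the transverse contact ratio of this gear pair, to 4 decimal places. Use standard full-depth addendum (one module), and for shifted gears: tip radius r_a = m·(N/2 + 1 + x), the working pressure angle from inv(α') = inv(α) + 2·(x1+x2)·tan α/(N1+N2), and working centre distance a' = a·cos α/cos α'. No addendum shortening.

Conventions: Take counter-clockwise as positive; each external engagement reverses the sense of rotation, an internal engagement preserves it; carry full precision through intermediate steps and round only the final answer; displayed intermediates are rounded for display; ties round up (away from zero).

class = single-mesh tooth geometry [involute pair 48T × 16T, m = 3.620]
base radii: r_b1 = 80.804632, r_b2 = 26.934877
tip radii: r_a1 = 90.500000, r_a2 = 32.580000
no profile shift: α' = α, a' = a
action lengths: √(r_a1²−r_b1²) = 40.753667, √(r_a2²−r_b2²) = 18.329451
base pitch p_b = π·m·cos α = 10.577302
CR = (40.753667 + 18.329451 − 115.840000·sin 21.55400°)/10.577302 = 1.562407
contact ratio ≈ 1.5624

1.5624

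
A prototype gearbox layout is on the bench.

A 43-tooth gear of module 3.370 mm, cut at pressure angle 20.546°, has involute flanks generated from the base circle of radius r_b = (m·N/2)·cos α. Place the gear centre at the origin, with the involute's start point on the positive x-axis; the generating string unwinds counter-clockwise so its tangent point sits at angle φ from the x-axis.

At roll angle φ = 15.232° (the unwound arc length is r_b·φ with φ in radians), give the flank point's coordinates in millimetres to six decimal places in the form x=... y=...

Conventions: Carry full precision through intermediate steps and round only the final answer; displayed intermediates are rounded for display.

recognized (one wheel, involute flank): single-mesh tooth geometry, m = 3.370, N = 43
pitch radius r_p = m·N/2 = 3.370·43/2 = 72.455000
base radius r_b = r_p·cos α = 72.455000·cos 20.546° = 67.846190
roll angle φ = 15.232° = 0.26584855 rad
x = r_b·(cos φ + φ·sin φ) = 70.201524
y = r_b·(sin φ − φ·cos φ) = 0.421924

x=70.201524 y=0.421924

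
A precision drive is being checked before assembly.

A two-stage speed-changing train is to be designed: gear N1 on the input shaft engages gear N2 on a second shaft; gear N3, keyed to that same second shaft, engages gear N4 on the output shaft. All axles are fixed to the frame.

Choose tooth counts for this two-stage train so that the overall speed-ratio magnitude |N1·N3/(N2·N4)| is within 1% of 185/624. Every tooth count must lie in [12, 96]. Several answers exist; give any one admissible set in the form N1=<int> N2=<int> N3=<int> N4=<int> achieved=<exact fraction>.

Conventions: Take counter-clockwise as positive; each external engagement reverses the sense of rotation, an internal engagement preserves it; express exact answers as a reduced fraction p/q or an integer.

design class (target 185/624): fixed-axis compound train
target = 185/624 in lowest terms: an exact hit needs N1·N3 = k·185 and N2·N4 = k·624 for one integer k, every count in [12, 96]; additionally prefer no 1:1 stage (N1 ≠ N2, N3 ≠ N4)
k = 1…2: no 1:1-free in-range split of k·185 and k·624 into factor pairs; take k = 3
k = 3: N1·N3 = 555 = 15·37, N2·N4 = 1872 = 24·78
achieved = 15·37/(24·78) = 185/624; |achieved − target| = 0 ≤ 37/12480 ✓

N1=15 N2=24 N3=37 N4=78 achieved=185/624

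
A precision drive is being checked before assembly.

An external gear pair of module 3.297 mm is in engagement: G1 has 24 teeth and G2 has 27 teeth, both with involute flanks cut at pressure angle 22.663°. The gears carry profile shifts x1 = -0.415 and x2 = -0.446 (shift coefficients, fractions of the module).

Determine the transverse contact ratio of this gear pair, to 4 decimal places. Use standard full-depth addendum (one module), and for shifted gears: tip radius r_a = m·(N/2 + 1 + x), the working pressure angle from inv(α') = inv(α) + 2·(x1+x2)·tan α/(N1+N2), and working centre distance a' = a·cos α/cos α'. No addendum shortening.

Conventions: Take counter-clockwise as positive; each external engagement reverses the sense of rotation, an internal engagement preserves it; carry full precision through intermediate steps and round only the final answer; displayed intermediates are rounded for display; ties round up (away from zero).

single-mesh involute tooth geometry (24T engaging 27T at module 3.297)
base radii: r_b1 = 36.509149, r_b2 = 41.072793
tip radii: r_a1 = 41.492745, r_a2 = 46.336038
inv(α') = inv(22.663°) + 2·(-0.415-0.446)·tan α/(24+27) = 0.00790806  ⇒  α' = 16.28408°
a' = a·cos α / cos α' = 84.0735·cos 22.663°/cos 16.28408° = 80.824352
action lengths: √(r_a1²−r_b1²) = 19.716235, √(r_a2²−r_b2²) = 21.448872
base pitch p_b = π·m·cos α = 9.558073
CR = (19.716235 + 21.448872 − 80.824352·sin 16.28408°)/9.558073 = 1.935742
contact ratio ≈ 1.9357

1.9357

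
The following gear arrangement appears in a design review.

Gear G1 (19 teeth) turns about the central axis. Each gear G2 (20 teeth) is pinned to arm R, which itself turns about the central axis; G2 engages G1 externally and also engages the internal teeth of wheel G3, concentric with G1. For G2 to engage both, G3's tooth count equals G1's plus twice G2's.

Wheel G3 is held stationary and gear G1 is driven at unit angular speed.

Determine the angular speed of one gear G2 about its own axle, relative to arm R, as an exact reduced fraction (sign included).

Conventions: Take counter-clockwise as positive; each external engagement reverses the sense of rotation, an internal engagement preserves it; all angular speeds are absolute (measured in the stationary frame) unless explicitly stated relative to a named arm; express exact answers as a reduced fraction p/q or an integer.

class = planetary set [G3 = 19+2·20 = 59; Willis about the carrier]
ring teeth: 19 + 2·20 = 59
19(ω_sun−ω_arm) = −59(ω_ring−ω_arm),  ω_ring = 0, ω_sun = 1
19(1−ω_arm) = −59(0−ω_arm)  ⇒  78·ω_arm = 19  ⇒  ω_arm = 19/78
sun–planet mesh: 19·(1−19/78) = −20·(ω_p−ω_arm)  ⇒  ω_p−ω_arm = -1121/1560
exact speed ratio = -1121/1560

-1121/1560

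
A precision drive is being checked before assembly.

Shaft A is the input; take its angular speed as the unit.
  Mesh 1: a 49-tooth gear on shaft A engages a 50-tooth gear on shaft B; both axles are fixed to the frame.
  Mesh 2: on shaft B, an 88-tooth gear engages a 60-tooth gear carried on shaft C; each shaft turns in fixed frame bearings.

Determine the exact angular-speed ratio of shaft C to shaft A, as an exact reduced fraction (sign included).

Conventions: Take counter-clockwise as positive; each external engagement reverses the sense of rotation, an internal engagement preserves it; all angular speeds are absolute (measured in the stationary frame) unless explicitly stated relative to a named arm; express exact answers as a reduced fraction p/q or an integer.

class = fixed-axis compound train [2 meshes; 2 ratios multiply, 2 sense flips]
mesh 1 [49T→50T]: running ratio 49/50, sense −
mesh 2 [88T→60T]: running ratio 539/375, sense +
ω_out/ω_in = 539/375

539/375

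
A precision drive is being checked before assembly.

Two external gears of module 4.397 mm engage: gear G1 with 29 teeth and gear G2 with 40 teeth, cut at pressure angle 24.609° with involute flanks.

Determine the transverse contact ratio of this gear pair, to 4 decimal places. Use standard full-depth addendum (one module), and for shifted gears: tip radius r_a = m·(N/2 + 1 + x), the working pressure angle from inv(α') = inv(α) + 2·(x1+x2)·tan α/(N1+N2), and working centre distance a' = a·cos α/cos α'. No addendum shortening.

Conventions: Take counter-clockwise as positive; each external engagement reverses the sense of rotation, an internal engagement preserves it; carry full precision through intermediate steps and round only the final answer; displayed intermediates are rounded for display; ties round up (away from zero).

1.5023

topology: single-mesh involute geometry — m = 4.397, 29T/40T pair
base radii: r_b1 = 57.965542, r_b2 = 79.952472
tip radii: r_a1 = 68.153500, r_a2 = 92.337000
no profile shift: α' = α, a' = a
action lengths: √(r_a1²−r_b1²) = 35.845439, √(r_a2²−r_b2²) = 46.192248
base pitch p_b = π·m·cos α = 12.558905
CR = (35.845439 + 46.192248 − 151.696500·sin 24.60900°)/12.558905 = 1.502335
contact ratio ≈ 1.5023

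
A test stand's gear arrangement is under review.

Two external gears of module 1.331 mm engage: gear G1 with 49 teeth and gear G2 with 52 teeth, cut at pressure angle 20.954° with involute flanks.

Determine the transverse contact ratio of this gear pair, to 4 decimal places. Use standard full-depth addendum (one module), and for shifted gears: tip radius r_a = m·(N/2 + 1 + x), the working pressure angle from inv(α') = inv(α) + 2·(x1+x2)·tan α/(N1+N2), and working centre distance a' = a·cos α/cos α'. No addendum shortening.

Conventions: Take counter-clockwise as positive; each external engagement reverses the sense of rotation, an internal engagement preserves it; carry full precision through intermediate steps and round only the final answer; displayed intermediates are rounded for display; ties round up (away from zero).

recognized (one external pair, fixed centres): single-mesh tooth geometry, m = 1.331, N1 = 49, N2 = 52
base radii: r_b1 = 30.452963, r_b2 = 32.317431
tip radii: r_a1 = 33.940500, r_a2 = 35.937000
no profile shift: α' = α, a' = a
action lengths: √(r_a1²−r_b1²) = 14.985812, √(r_a2²−r_b2²) = 15.717877
base pitch p_b = π·m·cos α = 3.904931
CR = (14.985812 + 15.717877 − 67.215500·sin 20.95400°)/3.904931 = 1.707123
contact ratio ≈ 1.7071

1.7071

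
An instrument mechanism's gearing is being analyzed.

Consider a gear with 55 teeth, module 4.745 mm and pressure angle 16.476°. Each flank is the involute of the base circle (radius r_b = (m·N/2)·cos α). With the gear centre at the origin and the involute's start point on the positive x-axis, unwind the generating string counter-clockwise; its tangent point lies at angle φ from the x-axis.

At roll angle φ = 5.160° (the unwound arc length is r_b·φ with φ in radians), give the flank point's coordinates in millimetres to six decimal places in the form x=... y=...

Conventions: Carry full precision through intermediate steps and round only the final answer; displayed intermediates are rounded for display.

single-mesh involute tooth geometry (55T wheel at module 4.745)
pitch radius r_p = m·N/2 = 4.745·55/2 = 130.487500
base radius r_b = r_p·cos α = 130.487500·cos 16.476° = 125.129503
roll angle φ = 5.160° = 0.09005899 rad
x = r_b·(cos φ + φ·sin φ) = 125.635914
y = r_b·(sin φ − φ·cos φ) = 0.030442

x=125.635914 y=0.030442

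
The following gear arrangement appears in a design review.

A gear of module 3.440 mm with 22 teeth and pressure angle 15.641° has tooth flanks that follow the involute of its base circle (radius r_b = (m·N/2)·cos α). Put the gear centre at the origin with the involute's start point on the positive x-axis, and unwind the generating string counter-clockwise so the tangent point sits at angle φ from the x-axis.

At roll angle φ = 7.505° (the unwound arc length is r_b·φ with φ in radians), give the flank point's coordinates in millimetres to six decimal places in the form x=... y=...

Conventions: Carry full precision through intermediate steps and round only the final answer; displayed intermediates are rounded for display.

recognized (one wheel, involute flank): single-mesh tooth geometry, m = 3.440, N = 22
pitch radius r_p = m·N/2 = 3.440·22/2 = 37.840000
base radius r_b = r_p·cos α = 37.840000·cos 15.641° = 36.438780
roll angle φ = 7.505° = 0.13098696 rad
x = r_b·(cos φ + φ·sin φ) = 36.750042
y = r_b·(sin φ − φ·cos φ) = 0.027251

x=36.750042 y=0.027251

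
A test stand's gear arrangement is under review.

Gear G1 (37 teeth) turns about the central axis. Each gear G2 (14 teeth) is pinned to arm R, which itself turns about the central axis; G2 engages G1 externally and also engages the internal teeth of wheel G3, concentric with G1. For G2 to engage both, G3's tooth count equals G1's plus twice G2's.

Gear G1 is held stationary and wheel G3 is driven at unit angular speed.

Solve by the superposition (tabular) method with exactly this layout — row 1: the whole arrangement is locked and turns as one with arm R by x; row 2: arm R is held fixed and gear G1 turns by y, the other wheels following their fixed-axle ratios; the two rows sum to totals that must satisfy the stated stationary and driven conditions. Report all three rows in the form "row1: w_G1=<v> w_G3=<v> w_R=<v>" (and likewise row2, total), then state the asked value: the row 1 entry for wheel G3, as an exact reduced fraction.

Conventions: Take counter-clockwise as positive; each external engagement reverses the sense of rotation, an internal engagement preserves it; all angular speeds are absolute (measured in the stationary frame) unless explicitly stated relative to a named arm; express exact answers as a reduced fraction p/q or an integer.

topology: planetary set — G1 37T / G2 14T / G3 65T, arm = carrier (Willis)
superposition row 1 [locked train]: every member turns x
superposition row 2 [arm held]: sun y, ring −(37/65)·y, arm 0
boundary: total ω_sun = x + y = 0 and total ω_ring = x − (37/65)·y = 1  ⇒  y = -65/102, x = 65/102
row 2 ring = −(37/65)·(-65/102) = 37/102
totals (row 1 + row 2): sun 65/102 + (-65/102) = 0, ring 65/102 + 37/102 = 1, arm 65/102 + 0 = 65/102
asked cell (row1, ring) = 65/102

row1: w_G1=65/102 w_G3=65/102 w_R=65/102
row2: w_G1=-65/102 w_G3=37/102 w_R=0
total: w_G1=0 w_G3=1 w_R=65/102
asked value: 65/102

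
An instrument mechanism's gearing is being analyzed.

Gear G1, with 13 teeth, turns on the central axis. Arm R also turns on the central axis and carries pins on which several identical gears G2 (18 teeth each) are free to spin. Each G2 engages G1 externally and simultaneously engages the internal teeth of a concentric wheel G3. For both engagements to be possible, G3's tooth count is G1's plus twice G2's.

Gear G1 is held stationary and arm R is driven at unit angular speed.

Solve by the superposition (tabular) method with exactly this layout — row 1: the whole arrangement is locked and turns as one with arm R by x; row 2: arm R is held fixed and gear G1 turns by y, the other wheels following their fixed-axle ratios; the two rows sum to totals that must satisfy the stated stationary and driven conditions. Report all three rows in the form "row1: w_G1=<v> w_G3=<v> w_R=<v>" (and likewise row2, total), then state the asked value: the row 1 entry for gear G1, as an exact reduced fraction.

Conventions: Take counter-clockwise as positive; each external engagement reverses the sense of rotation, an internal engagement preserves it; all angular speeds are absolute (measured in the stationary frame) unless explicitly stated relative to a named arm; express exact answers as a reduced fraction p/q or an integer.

topology: planetary set — G1 13T / G2 18T / G3 49T, arm = carrier (Willis)
superposition row 1 [locked train]: every member turns x
row 2: sun turns y, ring = −(13/49)·y, arm 0
boundary: total ω_sun = x + y = 0 and total ω_arm = x = 1  ⇒  y = -1, x = 1
row 2 ring = −(13/49)·(-1) = 13/49
totals (row 1 + row 2): sun 1 + (-1) = 0, ring 1 + 13/49 = 62/49, arm 1 + 0 = 1
asked cell (row1, sun) = 1

row1: w_G1=1 w_G3=1 w_R=1
row2: w_G1=-1 w_G3=13/49 w_R=0
total: w_G1=0 w_G3=62/49 w_R=1
asked value: 1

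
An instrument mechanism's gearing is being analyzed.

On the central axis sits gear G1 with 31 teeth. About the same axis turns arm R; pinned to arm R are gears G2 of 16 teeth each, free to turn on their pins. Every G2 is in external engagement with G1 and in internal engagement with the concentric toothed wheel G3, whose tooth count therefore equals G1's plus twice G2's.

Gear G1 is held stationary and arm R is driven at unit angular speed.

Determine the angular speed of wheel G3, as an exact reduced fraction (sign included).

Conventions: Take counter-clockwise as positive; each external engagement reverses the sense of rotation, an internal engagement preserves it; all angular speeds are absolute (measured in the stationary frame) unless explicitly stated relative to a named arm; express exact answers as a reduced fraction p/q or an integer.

planetary set (31T centre, 16T on arm, 63T internal) — Willis relation
ring teeth: 31 + 2·16 = 63
31(ω_sun−ω_arm) = −63(ω_ring−ω_arm),  ω_sun = 0, ω_arm = 1
ω_ring = 1 − (31/63)(0−1) = 94/63
exact speed ratio = 94/63

94/63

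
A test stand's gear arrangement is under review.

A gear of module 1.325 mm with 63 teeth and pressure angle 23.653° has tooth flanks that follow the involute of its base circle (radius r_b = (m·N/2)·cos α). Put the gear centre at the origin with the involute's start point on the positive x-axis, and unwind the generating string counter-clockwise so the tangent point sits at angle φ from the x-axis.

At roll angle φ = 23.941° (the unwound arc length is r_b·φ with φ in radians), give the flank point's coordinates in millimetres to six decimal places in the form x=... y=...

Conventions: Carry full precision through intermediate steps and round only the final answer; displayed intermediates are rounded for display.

class = single-mesh tooth geometry [base-circle involute, m = 1.325, 63T]
pitch radius r_p = m·N/2 = 1.325·63/2 = 41.737500
base radius r_b = r_p·cos α = 41.737500·cos 23.653° = 38.231216
roll angle φ = 23.941° = 0.41784928 rad
x = r_b·(cos φ + φ·sin φ) = 41.424488
y = r_b·(sin φ − φ·cos φ) = 0.913596

x=41.424488 y=0.913596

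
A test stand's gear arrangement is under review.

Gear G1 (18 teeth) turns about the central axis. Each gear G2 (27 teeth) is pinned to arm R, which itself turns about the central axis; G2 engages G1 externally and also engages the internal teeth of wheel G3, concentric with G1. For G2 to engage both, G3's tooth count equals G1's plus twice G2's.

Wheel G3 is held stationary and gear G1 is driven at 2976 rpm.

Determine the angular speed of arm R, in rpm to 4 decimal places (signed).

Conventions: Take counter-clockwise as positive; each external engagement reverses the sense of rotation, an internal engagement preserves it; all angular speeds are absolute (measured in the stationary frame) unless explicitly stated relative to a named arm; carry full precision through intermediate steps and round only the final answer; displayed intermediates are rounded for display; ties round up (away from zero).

recognized (axles ride arm R): planetary set, 18/27/72 teeth
normalise by the input: solve with ω_sun = 1, then scale by 2976 rpm
ring teeth: 18 + 2·27 = 72
18(ω_sun−ω_arm) = −72(ω_ring−ω_arm),  ω_ring = 0, ω_sun = 1
18(1−ω_arm) = −72(0−ω_arm)  ⇒  90·ω_arm = 18  ⇒  ω_arm = 1/5
scale: ω_arm = 1/5 × 2976 rpm = +595.2000 rpm

+595.2000 rpm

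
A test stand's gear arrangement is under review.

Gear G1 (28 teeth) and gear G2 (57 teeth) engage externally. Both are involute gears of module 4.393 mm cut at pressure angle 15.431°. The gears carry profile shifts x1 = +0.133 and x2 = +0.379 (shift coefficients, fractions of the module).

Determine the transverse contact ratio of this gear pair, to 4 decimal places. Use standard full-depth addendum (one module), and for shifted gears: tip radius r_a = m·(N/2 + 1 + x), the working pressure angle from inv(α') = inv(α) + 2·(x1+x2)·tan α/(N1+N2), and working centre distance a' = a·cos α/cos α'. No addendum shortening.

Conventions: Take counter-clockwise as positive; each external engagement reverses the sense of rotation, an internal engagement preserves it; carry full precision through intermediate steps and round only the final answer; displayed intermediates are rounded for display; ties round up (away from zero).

1.8503

recognized (one external pair, fixed centres): single-mesh tooth geometry, m = 4.393, N1 = 28, N2 = 57
base radii: r_b1 = 59.284950, r_b2 = 120.687220
tip radii: r_a1 = 66.479269, r_a2 = 131.258447
inv(α') = inv(15.431°) + 2·(+0.133+0.379)·tan α/(28+57) = 0.01003165  ⇒  α' = 17.59482°
a' = a·cos α / cos α' = 186.7025·cos 15.431°/cos 17.59482° = 188.804842
action lengths: √(r_a1²−r_b1²) = 30.079692, √(r_a2²−r_b2²) = 51.607895
base pitch p_b = π·m·cos α = 13.303512
CR = (30.079692 + 51.607895 − 188.804842·sin 17.59482°)/13.303512 = 1.850259
contact ratio ≈ 1.8503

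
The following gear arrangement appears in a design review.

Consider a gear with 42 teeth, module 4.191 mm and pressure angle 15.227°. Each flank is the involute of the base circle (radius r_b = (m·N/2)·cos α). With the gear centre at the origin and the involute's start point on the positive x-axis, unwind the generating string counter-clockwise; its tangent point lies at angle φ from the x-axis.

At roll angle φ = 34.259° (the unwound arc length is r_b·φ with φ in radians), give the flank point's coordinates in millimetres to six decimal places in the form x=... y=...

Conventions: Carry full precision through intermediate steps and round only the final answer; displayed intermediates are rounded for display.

x=98.771678 y=5.837727

single-mesh involute tooth geometry (42T wheel at module 4.191)
pitch radius r_p = m·N/2 = 4.191·42/2 = 88.011000
base radius r_b = r_p·cos α = 88.011000·cos 15.227° = 84.921183
roll angle φ = 34.259° = 0.59793235 rad
x = r_b·(cos φ + φ·sin φ) = 98.771678
y = r_b·(sin φ − φ·cos φ) = 5.837727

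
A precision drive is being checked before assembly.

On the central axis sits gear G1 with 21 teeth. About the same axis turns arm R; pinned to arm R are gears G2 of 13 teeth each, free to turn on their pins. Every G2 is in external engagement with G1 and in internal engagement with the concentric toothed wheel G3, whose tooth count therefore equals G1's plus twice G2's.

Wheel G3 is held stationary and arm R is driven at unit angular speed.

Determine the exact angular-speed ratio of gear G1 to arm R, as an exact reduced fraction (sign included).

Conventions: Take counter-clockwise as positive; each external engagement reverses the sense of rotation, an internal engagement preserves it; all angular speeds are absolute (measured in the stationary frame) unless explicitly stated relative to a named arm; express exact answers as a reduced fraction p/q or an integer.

68/21

class = planetary set [G3 = 21+2·13 = 47; Willis about the carrier]
ring teeth: 21 + 2·13 = 47
21(ω_sun−ω_arm) = −47(ω_ring−ω_arm),  ω_ring = 0, ω_arm = 1
ω_sun = 1 − (47/21)(0−1) = 68/21
ω_out/ω_in = 68/21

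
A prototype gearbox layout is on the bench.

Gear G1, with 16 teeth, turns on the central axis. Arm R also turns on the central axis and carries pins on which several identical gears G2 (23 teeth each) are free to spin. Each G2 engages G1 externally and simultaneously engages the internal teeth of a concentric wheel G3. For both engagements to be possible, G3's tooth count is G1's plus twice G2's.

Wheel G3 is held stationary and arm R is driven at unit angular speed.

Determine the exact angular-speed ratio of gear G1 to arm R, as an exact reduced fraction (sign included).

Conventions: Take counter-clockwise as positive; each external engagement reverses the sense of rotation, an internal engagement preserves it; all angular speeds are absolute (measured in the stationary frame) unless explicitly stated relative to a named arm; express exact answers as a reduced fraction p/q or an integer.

39/8

recognized (axles ride arm R): planetary set, 16/23/62 teeth
ring teeth: 16 + 2·23 = 62
16(ω_sun−ω_arm) = −62(ω_ring−ω_arm),  ω_ring = 0, ω_arm = 1
ω_sun = 1 − (62/16)(0−1) = 39/8
ω_out/ω_in = 39/8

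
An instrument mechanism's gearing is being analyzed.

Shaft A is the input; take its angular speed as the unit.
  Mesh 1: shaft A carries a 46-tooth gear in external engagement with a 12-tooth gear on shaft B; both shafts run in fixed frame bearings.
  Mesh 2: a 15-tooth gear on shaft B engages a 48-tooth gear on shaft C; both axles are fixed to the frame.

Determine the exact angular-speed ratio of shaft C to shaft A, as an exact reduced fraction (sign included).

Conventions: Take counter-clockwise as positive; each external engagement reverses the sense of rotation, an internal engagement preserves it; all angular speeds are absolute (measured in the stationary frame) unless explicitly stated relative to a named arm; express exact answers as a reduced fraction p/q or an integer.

115/96

class = fixed-axis compound train [2 meshes; 2 ratios multiply, 2 sense flips]
mesh 1 [46T→12T]: running ratio 23/6, sense −
mesh 2 [15T→48T]: running ratio 115/96, sense +
ω_out/ω_in = 115/96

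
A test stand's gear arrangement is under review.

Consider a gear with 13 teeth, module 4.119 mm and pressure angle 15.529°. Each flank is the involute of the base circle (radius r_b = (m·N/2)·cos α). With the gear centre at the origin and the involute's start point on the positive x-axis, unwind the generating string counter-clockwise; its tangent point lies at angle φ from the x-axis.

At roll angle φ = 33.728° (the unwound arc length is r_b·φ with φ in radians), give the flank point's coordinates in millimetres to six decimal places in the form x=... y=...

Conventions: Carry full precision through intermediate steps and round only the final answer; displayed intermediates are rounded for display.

x=29.885841 y=1.693997

topology: single-mesh involute geometry — m = 4.119, N = 13
pitch radius r_p = m·N/2 = 4.119·13/2 = 26.773500
base radius r_b = r_p·cos α = 26.773500·cos 15.529° = 25.796135
roll angle φ = 33.728° = 0.58866465 rad
x = r_b·(cos φ + φ·sin φ) = 29.885841
y = r_b·(sin φ − φ·cos φ) = 1.693997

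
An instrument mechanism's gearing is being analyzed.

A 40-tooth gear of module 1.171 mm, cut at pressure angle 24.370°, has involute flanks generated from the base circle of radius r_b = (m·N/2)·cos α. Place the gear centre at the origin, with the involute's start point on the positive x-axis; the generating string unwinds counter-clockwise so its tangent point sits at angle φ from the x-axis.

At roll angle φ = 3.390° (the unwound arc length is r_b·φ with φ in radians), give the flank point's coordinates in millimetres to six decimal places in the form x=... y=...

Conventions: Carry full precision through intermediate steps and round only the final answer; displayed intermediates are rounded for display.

x=21.370582 y=0.001472

recognized (one wheel, involute flank): single-mesh tooth geometry, m = 1.171, N = 40
pitch radius r_p = m·N/2 = 1.171·40/2 = 23.420000
base radius r_b = r_p·cos α = 23.420000·cos 24.370° = 21.333274
roll angle φ = 3.390° = 0.05916666 rad
x = r_b·(cos φ + φ·sin φ) = 21.370582
y = r_b·(sin φ − φ·cos φ) = 0.001472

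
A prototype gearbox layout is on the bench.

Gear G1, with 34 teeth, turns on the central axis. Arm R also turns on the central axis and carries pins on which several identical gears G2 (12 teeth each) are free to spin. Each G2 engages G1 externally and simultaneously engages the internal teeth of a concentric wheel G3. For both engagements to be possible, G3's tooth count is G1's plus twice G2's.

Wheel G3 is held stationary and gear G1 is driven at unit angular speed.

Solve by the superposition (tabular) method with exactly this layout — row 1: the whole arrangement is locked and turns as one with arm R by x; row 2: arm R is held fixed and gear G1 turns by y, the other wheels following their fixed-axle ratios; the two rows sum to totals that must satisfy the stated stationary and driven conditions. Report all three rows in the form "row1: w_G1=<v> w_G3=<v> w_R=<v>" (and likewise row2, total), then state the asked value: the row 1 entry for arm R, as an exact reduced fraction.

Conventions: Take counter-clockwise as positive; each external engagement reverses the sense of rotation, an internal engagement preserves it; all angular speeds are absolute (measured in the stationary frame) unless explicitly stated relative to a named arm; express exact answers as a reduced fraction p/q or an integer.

row1: w_G1=17/46 w_G3=17/46 w_R=17/46
row2: w_G1=29/46 w_G3=-17/46 w_R=0
total: w_G1=1 w_G3=0 w_R=17/46
asked value: 17/46

recognized (axles ride arm R): planetary set, 34/12/58 teeth
row 1 (train locked, turned with arm): all members turn x
row 2 — arm fixed, fixed-axis ratios: sun y, ring −(34/58)·y, arm 0
boundary: total ω_ring = x − (34/58)·y = 0 and total ω_sun = x + y = 1  ⇒  y = 29/46, x = 17/46
row 2 ring = −(34/58)·29/46 = -17/46
totals (row 1 + row 2): sun 17/46 + 29/46 = 1, ring 17/46 + (-17/46) = 0, arm 17/46 + 0 = 17/46
asked cell (row1, arm) = 17/46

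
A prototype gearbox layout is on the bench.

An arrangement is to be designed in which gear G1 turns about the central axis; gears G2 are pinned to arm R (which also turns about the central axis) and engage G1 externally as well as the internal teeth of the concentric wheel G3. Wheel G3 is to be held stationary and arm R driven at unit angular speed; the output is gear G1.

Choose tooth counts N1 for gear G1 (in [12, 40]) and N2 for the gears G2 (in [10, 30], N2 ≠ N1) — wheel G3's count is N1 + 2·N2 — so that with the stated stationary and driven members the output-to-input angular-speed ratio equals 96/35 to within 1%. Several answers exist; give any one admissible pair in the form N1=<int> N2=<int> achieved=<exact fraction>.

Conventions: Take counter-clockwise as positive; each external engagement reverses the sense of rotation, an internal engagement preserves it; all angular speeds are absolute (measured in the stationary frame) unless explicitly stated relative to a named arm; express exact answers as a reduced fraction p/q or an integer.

class = planetary set [ratio 96/35 wanted; Willis about the carrier]
Willis with ω_ring = 0: ω_sun/ω_arm = (N1+N3)/N1; set equal to 96/35  ⇒  N3/N1 = 96/35 − 1 = 61/35
N3 = N1 + 2·N2  ⇒  N2/N1 = (N3/N1 − 1)/2 = (61/35 − 1)/2 = 13/35
smallest multiple with N1 ≥ 12 and N2 ≥ 10: k = 1  ⇒  N1 = 1·35 = 35, N2 = 1·13 = 13 (N1 ≤ 40, N2 ≤ 30, N2 ≠ N1 ✓), N3 = 35 + 2·13 = 61
check: (N1+N3)/N1 with N1 = 35, N3 = 61 gives 96/35; |achieved − target| = 0 ≤ 24/875 ✓

N1=35 N2=13 achieved=96/35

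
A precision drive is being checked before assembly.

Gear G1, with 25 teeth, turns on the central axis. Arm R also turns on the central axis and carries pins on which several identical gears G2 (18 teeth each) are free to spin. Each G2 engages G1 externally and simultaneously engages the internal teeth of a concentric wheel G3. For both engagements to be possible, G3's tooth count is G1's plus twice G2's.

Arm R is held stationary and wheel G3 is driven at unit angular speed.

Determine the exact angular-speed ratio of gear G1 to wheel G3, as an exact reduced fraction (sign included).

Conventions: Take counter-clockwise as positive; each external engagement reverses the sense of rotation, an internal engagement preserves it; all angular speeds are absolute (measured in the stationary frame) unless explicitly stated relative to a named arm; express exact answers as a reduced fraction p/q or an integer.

-61/25

class = planetary set [G3 = 25+2·18 = 61; Willis about the carrier]
ring teeth: 25 + 2·18 = 61
25(ω_sun−ω_arm) = −61(ω_ring−ω_arm),  ω_arm = 0, ω_ring = 1
ω_sun = 0 − (61/25)(1−0) = -61/25
ω_out/ω_in = -61/25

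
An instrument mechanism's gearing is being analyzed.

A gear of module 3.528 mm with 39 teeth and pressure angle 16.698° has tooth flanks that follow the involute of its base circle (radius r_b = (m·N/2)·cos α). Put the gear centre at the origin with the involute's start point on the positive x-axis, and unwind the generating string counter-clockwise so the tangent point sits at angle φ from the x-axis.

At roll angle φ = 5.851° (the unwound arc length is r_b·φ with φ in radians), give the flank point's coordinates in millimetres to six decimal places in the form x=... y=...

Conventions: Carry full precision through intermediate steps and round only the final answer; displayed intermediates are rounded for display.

x=66.237739 y=0.023367

topology: single-mesh involute geometry — m = 3.528, N = 39
pitch radius r_p = m·N/2 = 3.528·39/2 = 68.796000
base radius r_b = r_p·cos α = 68.796000·cos 16.698° = 65.895046
roll angle φ = 5.851° = 0.10211921 rad
x = r_b·(cos φ + φ·sin φ) = 66.237739
y = r_b·(sin φ − φ·cos φ) = 0.023367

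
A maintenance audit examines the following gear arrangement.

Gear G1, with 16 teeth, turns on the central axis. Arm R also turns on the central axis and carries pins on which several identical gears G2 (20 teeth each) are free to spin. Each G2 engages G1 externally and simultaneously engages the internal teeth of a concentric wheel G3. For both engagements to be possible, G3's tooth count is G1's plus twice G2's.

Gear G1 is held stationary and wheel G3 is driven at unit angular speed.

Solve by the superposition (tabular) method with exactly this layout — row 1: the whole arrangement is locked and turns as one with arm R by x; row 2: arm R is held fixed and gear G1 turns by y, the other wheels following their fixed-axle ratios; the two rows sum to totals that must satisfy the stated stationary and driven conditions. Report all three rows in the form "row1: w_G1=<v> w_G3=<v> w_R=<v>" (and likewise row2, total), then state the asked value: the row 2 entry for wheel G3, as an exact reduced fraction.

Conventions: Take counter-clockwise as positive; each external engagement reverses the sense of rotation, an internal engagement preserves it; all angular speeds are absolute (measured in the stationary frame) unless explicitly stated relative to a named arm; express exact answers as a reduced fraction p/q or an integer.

planetary set (16T centre, 20T on arm, 56T internal) — Willis relation
row 1 (train locked, turned with arm): all members turn x
superposition row 2 [arm held]: sun y, ring −(16/56)·y, arm 0
boundary: total ω_sun = x + y = 0 and total ω_ring = x − (16/56)·y = 1  ⇒  y = -7/9, x = 7/9
row 2 ring = −(16/56)·(-7/9) = 2/9
totals (row 1 + row 2): sun 7/9 + (-7/9) = 0, ring 7/9 + 2/9 = 1, arm 7/9 + 0 = 7/9
asked cell (row2, ring) = 2/9

row1: w_G1=7/9 w_G3=7/9 w_R=7/9
row2: w_G1=-7/9 w_G3=2/9 w_R=0
total: w_G1=0 w_G3=1 w_R=7/9
asked value: 2/9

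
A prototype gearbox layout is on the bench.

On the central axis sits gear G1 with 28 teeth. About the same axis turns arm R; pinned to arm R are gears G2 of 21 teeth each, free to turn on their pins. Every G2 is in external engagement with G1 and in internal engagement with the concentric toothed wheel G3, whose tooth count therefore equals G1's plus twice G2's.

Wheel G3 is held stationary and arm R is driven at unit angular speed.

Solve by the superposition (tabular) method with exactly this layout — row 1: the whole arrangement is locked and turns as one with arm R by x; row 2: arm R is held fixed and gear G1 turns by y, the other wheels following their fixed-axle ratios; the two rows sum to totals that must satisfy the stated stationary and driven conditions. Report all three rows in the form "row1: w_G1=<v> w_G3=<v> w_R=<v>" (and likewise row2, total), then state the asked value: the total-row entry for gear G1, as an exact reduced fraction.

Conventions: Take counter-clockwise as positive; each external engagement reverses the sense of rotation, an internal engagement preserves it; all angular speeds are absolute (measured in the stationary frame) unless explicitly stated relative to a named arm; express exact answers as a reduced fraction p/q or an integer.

row1: w_G1=1 w_G3=1 w_R=1
row2: w_G1=5/2 w_G3=-1 w_R=0
total: w_G1=7/2 w_G3=0 w_R=1
asked value: 7/2

planetary set (28T centre, 21T on arm, 70T internal) — Willis relation
superposition row 1 [locked train]: every member turns x
row 2 — arm fixed, fixed-axis ratios: sun y, ring −(28/70)·y, arm 0
boundary: total ω_ring = x − (28/70)·y = 0 and total ω_arm = x = 1  ⇒  y = 5/2, x = 1
row 2 ring = −(28/70)·5/2 = -1
totals (row 1 + row 2): sun 1 + 5/2 = 7/2, ring 1 + (-1) = 0, arm 1 + 0 = 1
asked cell (total, sun) = 7/2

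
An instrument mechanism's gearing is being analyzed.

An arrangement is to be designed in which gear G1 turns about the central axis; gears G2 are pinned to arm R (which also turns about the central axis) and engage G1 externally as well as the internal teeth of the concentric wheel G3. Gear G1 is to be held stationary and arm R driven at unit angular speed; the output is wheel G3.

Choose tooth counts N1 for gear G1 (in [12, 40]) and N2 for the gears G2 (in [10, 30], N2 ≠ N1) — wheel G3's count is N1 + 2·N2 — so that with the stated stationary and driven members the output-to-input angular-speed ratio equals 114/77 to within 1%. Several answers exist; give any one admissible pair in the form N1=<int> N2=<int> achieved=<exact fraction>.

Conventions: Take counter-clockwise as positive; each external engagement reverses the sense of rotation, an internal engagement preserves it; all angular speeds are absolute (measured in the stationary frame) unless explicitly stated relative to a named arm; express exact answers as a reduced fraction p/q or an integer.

planetary set to be sized for 114/77 (Willis relation)
Willis with ω_sun = 0: ω_ring/ω_arm = (N1+N3)/N3; set equal to 114/77  ⇒  N3/N1 = 1/(114/77 − 1) = 77/37
N3 = N1 + 2·N2  ⇒  N2/N1 = (N3/N1 − 1)/2 = (77/37 − 1)/2 = 20/37
smallest multiple with N1 ≥ 12 and N2 ≥ 10: k = 1  ⇒  N1 = 1·37 = 37, N2 = 1·20 = 20 (N1 ≤ 40, N2 ≤ 30, N2 ≠ N1 ✓), N3 = 37 + 2·20 = 77
check: (N1+N3)/N3 with N1 = 37, N3 = 77 gives 114/77; |achieved − target| = 0 ≤ 57/3850 ✓

N1=37 N2=20 achieved=114/77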